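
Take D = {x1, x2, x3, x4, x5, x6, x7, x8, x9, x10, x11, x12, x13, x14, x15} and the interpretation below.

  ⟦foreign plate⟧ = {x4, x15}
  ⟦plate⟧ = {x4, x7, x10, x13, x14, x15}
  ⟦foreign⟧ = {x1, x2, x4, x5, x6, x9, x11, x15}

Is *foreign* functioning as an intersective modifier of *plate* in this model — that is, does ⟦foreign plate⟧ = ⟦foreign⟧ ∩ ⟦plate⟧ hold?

⟦foreign⟧ ∩ ⟦plate⟧ = {x1, x2, x4, x5, x6, x9, x11, x15} ∩ {x4, x7, x10, x13, x14, x15} = {x4, x15}
Observed ⟦foreign plate⟧ = {x4, x15}.
These coincide, so the modifier is intersective here.

yes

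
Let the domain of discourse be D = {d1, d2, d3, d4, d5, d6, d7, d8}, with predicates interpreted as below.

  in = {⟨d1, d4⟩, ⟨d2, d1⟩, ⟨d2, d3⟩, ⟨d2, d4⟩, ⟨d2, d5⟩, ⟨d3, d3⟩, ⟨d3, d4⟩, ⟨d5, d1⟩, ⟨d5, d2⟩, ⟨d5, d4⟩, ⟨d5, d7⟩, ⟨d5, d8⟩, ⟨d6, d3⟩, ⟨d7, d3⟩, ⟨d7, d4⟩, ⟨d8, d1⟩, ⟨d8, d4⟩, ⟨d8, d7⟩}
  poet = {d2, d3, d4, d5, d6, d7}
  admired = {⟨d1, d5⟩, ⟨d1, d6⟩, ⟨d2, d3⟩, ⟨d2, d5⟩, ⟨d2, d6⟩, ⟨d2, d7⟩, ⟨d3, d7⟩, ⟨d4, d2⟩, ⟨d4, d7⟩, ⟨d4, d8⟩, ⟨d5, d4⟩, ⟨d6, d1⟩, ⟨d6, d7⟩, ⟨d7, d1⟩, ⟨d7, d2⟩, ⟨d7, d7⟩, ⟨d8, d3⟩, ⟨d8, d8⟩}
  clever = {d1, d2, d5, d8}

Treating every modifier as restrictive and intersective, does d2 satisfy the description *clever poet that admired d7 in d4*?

yes

⟦that admired d7⟧ = {x : ⟨x, d7⟩ ∈ ⟦admired⟧} = {d2, d3, d4, d6, d7}
⟦in d4⟧ = {x : ⟨x, d4⟩ ∈ ⟦in⟧} = {d1, d2, d3, d5, d7, d8}
⟦poet⟧ = {d2, d3, d4, d5, d6, d7}
… ∩ ⟦that admired d7⟧ = {d2, d3, d4, d5, d6, d7} ∩ {d2, d3, d4, d6, d7} = {d2, d3, d4, d6, d7}
… ∩ ⟦in d4⟧ = {d2, d3, d4, d6, d7} ∩ {d1, d2, d3, d5, d7, d8} = {d2, d3, d7}
… ∩ ⟦clever⟧ = {d2, d3, d7} ∩ {d1, d2, d5, d8} = {d2}
⟦clever poet that admired d7 in d4⟧ = {d2}; d2 ∈ this set.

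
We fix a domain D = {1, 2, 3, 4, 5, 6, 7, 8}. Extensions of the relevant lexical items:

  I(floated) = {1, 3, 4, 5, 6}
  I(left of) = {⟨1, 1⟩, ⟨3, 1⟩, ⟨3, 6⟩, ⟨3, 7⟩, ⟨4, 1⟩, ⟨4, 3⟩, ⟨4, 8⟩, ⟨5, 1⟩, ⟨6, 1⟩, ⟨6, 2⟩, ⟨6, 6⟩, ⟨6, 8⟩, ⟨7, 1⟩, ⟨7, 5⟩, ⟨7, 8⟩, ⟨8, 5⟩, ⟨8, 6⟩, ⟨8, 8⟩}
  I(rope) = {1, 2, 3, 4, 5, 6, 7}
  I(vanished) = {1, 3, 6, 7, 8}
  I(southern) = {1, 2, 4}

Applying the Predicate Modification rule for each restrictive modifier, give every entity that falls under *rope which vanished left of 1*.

⟦which vanished⟧ = ⟦vanished⟧ = {1, 3, 6, 7, 8}
⟦left of 1⟧ = {x : ⟨x, 1⟩ ∈ ⟦left of⟧} = {1, 3, 4, 5, 6, 7}
⟦rope⟧ = {1, 2, 3, 4, 5, 6, 7}
… ∩ ⟦which vanished⟧ = {1, 2, 3, 4, 5, 6, 7} ∩ {1, 3, 6, 7, 8} = {1, 3, 6, 7}
… ∩ ⟦left of 1⟧ = {1, 3, 6, 7} ∩ {1, 3, 4, 5, 6, 7} = {1, 3, 6, 7}
So ⟦rope which vanished left of 1⟧ = {1, 3, 6, 7}.

{1, 3, 6, 7}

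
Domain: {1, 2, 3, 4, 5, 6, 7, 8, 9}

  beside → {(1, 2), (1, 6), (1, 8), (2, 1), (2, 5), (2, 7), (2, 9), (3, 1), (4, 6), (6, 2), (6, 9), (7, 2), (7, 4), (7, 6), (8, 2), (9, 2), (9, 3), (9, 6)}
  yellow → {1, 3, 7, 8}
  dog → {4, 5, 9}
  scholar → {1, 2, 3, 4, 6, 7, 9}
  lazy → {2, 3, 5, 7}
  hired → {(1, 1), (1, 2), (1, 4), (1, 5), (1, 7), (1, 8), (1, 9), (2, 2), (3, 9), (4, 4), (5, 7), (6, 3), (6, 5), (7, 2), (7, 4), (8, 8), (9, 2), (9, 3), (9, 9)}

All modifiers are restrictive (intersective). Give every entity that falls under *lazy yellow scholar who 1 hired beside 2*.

⟦who 1 hired⟧ = {x : ⟨1, x⟩ ∈ ⟦hired⟧} = {1, 2, 4, 5, 7, 8, 9}
⟦beside 2⟧ = {x : ⟨x, 2⟩ ∈ ⟦beside⟧} = {1, 6, 7, 8, 9}
⟦scholar⟧ = {1, 2, 3, 4, 6, 7, 9}
… ∩ ⟦who 1 hired⟧ = {1, 2, 3, 4, 6, 7, 9} ∩ {1, 2, 4, 5, 7, 8, 9} = {1, 2, 4, 7, 9}
… ∩ ⟦beside 2⟧ = {1, 2, 4, 7, 9} ∩ {1, 6, 7, 8, 9} = {1, 7, 9}
… ∩ ⟦lazy⟧ = {1, 7, 9} ∩ {2, 3, 5, 7} = {7}
… ∩ ⟦yellow⟧ = {7} ∩ {1, 3, 7, 8} = {7}
So ⟦lazy yellow scholar who 1 hired beside 2⟧ = {7}.

{7}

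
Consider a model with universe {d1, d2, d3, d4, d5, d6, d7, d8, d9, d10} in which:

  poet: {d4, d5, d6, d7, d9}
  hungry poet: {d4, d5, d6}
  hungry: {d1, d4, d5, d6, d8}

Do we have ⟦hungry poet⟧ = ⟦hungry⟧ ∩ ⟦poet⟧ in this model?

⟦hungry⟧ ∩ ⟦poet⟧ = {d1, d4, d5, d6, d8} ∩ {d4, d5, d6, d7, d9} = {d4, d5, d6}
Observed ⟦hungry poet⟧ = {d4, d5, d6}.
These coincide, so the modifier is intersective here.

yes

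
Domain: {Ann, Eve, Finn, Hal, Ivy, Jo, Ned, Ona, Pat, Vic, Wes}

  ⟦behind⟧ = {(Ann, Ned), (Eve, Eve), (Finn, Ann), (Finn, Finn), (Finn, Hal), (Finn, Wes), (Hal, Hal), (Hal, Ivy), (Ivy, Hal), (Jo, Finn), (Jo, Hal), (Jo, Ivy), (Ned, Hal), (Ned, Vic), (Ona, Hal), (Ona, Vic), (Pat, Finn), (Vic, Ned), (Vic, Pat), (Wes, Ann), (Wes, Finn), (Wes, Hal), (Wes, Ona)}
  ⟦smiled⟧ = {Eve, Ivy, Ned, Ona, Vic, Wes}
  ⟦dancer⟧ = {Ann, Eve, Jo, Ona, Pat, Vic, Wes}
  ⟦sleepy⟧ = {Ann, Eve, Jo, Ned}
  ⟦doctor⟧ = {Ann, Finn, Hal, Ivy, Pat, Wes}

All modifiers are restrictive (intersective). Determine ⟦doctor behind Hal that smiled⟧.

{Ivy, Wes}

⟦behind Hal⟧ = {x : ⟨x, Hal⟩ ∈ ⟦behind⟧} = {Finn, Hal, Ivy, Jo, Ned, Ona, Wes}
⟦that smiled⟧ = ⟦smiled⟧ = {Eve, Ivy, Ned, Ona, Vic, Wes}
⟦doctor⟧ = {Ann, Finn, Hal, Ivy, Pat, Wes}
… ∩ ⟦behind Hal⟧ = {Ann, Finn, Hal, Ivy, Pat, Wes} ∩ {Finn, Hal, Ivy, Jo, Ned, Ona, Wes} = {Finn, Hal, Ivy, Wes}
… ∩ ⟦that smiled⟧ = {Finn, Hal, Ivy, Wes} ∩ {Eve, Ivy, Ned, Ona, Vic, Wes} = {Ivy, Wes}
So ⟦doctor behind Hal that smiled⟧ = {Ivy, Wes}.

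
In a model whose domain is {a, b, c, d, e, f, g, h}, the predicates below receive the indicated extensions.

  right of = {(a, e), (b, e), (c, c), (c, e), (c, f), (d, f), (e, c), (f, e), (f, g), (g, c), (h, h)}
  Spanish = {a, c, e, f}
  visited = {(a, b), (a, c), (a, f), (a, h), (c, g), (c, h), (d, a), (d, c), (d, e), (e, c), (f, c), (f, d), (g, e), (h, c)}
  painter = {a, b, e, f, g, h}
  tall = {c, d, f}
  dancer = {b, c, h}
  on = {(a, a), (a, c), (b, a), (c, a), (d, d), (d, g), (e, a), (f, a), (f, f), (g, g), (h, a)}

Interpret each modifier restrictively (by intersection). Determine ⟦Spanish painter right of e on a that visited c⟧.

{a, f}

⟦right of e⟧ = {x : ⟨x, e⟩ ∈ ⟦right of⟧} = {a, b, c, f}
⟦on a⟧ = {x : ⟨x, a⟩ ∈ ⟦on⟧} = {a, b, c, e, f, h}
⟦that visited c⟧ = {x : ⟨x, c⟩ ∈ ⟦visited⟧} = {a, d, e, f, h}
⟦painter⟧ = {a, b, e, f, g, h}
… ∩ ⟦right of e⟧ = {a, b, e, f, g, h} ∩ {a, b, c, f} = {a, b, f}
… ∩ ⟦on a⟧ = {a, b, f} ∩ {a, b, c, e, f, h} = {a, b, f}
… ∩ ⟦that visited c⟧ = {a, b, f} ∩ {a, d, e, f, h} = {a, f}
… ∩ ⟦Spanish⟧ = {a, f} ∩ {a, c, e, f} = {a, f}
So ⟦Spanish painter right of e on a that visited c⟧ = {a, f}.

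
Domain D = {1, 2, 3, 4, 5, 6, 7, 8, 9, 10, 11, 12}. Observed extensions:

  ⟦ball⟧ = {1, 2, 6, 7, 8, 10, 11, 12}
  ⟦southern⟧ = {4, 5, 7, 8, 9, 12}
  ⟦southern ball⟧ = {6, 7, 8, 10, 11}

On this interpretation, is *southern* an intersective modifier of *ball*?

⟦southern⟧ ∩ ⟦ball⟧ = {4, 5, 7, 8, 9, 12} ∩ {1, 2, 6, 7, 8, 10, 11, 12} = {7, 8, 12}
Observed ⟦southern ball⟧ = {6, 7, 8, 10, 11}.
These differ, so the modifier is not intersective in this model.

no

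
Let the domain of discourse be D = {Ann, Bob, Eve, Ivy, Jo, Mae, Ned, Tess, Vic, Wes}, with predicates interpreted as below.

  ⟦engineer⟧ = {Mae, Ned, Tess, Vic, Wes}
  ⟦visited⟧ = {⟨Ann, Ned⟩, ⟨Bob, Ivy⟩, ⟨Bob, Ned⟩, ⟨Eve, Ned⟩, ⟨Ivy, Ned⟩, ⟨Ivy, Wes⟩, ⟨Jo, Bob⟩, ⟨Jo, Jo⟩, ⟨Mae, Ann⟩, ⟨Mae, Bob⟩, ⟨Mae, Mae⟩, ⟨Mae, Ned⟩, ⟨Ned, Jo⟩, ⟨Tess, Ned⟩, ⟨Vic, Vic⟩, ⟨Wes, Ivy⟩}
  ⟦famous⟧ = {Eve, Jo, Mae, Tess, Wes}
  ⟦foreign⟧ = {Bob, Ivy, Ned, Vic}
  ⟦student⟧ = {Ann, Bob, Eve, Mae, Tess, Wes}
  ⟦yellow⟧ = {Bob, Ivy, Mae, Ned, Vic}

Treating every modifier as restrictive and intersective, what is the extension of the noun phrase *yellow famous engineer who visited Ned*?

{Mae}

⟦who visited Ned⟧ = {x : ⟨x, Ned⟩ ∈ ⟦visited⟧} = {Ann, Bob, Eve, Ivy, Mae, Tess}
⟦engineer⟧ = {Mae, Ned, Tess, Vic, Wes}
… ∩ ⟦who visited Ned⟧ = {Mae, Ned, Tess, Vic, Wes} ∩ {Ann, Bob, Eve, Ivy, Mae, Tess} = {Mae, Tess}
… ∩ ⟦yellow⟧ = {Mae, Tess} ∩ {Bob, Ivy, Mae, Ned, Vic} = {Mae}
… ∩ ⟦famous⟧ = {Mae} ∩ {Eve, Jo, Mae, Tess, Wes} = {Mae}
So ⟦yellow famous engineer who visited Ned⟧ = {Mae}.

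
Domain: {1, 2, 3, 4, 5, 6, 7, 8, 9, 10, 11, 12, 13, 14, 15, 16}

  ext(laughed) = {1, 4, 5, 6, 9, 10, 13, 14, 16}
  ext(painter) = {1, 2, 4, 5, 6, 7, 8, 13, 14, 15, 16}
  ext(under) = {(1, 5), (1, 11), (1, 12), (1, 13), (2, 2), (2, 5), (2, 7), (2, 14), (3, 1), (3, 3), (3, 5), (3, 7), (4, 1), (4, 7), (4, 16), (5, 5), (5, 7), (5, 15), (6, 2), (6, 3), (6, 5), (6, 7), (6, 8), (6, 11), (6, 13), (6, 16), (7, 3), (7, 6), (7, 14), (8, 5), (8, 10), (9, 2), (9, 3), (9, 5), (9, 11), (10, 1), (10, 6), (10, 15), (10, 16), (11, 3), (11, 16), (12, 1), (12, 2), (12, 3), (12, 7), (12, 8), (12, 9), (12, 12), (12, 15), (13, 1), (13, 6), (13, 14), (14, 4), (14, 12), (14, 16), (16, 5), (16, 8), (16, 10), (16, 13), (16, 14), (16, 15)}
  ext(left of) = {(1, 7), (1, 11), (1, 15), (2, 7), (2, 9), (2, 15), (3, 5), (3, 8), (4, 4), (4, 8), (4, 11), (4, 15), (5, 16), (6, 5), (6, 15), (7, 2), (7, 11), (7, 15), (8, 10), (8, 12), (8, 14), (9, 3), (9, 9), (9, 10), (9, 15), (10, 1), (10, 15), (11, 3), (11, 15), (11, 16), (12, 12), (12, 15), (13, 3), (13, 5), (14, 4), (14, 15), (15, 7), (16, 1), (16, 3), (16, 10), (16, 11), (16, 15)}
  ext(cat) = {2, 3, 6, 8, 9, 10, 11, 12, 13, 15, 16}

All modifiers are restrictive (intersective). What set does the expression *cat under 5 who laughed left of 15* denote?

⟦under 5⟧ = {x : ⟨x, 5⟩ ∈ ⟦under⟧} = {1, 2, 3, 5, 6, 8, 9, 16}
⟦who laughed⟧ = ⟦laughed⟧ = {1, 4, 5, 6, 9, 10, 13, 14, 16}
⟦left of 15⟧ = {x : ⟨x, 15⟩ ∈ ⟦left of⟧} = {1, 2, 4, 6, 7, 9, 10, 11, 12, 14, 16}
⟦cat⟧ = {2, 3, 6, 8, 9, 10, 11, 12, 13, 15, 16}
… ∩ ⟦under 5⟧ = {2, 3, 6, 8, 9, 10, 11, 12, 13, 15, 16} ∩ {1, 2, 3, 5, 6, 8, 9, 16} = {2, 3, 6, 8, 9, 16}
… ∩ ⟦who laughed⟧ = {2, 3, 6, 8, 9, 16} ∩ {1, 4, 5, 6, 9, 10, 13, 14, 16} = {6, 9, 16}
… ∩ ⟦left of 15⟧ = {6, 9, 16} ∩ {1, 2, 4, 6, 7, 9, 10, 11, 12, 14, 16} = {6, 9, 16}
So ⟦cat under 5 who laughed left of 15⟧ = {6, 9, 16}.

{6, 9, 16}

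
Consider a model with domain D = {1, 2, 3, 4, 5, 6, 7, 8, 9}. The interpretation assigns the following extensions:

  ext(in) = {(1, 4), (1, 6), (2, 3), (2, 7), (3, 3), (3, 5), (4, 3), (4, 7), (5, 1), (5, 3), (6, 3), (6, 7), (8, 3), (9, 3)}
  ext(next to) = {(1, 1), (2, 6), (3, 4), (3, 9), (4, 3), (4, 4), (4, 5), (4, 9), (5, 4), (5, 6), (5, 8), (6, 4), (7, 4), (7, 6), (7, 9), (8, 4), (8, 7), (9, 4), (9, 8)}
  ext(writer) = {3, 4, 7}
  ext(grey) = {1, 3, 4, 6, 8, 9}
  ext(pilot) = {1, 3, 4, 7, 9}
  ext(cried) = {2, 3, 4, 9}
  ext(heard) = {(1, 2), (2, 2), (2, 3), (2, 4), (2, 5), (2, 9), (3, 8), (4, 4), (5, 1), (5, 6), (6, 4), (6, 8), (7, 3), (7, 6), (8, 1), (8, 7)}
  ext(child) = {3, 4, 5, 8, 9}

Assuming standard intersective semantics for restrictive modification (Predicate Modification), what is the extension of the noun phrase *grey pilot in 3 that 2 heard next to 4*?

{3, 4, 9}

⟦in 3⟧ = {x : ⟨x, 3⟩ ∈ ⟦in⟧} = {2, 3, 4, 5, 6, 8, 9}
⟦that 2 heard⟧ = {x : ⟨2, x⟩ ∈ ⟦heard⟧} = {2, 3, 4, 5, 9}
⟦next to 4⟧ = {x : ⟨x, 4⟩ ∈ ⟦next to⟧} = {3, 4, 5, 6, 7, 8, 9}
⟦pilot⟧ = {1, 3, 4, 7, 9}
… ∩ ⟦in 3⟧ = {1, 3, 4, 7, 9} ∩ {2, 3, 4, 5, 6, 8, 9} = {3, 4, 9}
… ∩ ⟦that 2 heard⟧ = {3, 4, 9} ∩ {2, 3, 4, 5, 9} = {3, 4, 9}
… ∩ ⟦next to 4⟧ = {3, 4, 9} ∩ {3, 4, 5, 6, 7, 8, 9} = {3, 4, 9}
… ∩ ⟦grey⟧ = {3, 4, 9} ∩ {1, 3, 4, 6, 8, 9} = {3, 4, 9}
So ⟦grey pilot in 3 that 2 heard next to 4⟧ = {3, 4, 9}.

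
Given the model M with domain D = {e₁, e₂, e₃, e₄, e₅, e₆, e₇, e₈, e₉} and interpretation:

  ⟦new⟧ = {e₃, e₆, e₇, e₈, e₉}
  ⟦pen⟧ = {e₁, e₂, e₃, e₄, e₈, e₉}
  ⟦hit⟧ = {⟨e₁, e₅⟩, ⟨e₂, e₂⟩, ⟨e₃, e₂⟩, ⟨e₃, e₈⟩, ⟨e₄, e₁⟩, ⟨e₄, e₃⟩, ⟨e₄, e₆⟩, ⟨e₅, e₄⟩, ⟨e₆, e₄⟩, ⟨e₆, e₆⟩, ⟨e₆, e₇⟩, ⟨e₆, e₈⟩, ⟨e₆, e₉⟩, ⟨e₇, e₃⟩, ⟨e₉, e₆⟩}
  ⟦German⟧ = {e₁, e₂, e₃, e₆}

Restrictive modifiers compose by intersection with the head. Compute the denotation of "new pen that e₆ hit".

{e₈, e₉}

⟦that e₆ hit⟧ = {x : ⟨e₆, x⟩ ∈ ⟦hit⟧} = {e₄, e₆, e₇, e₈, e₉}
⟦pen⟧ = {e₁, e₂, e₃, e₄, e₈, e₉}
… ∩ ⟦that e₆ hit⟧ = {e₁, e₂, e₃, e₄, e₈, e₉} ∩ {e₄, e₆, e₇, e₈, e₉} = {e₄, e₈, e₉}
… ∩ ⟦new⟧ = {e₄, e₈, e₉} ∩ {e₃, e₆, e₇, e₈, e₉} = {e₈, e₉}
So ⟦new pen that e₆ hit⟧ = {e₈, e₉}.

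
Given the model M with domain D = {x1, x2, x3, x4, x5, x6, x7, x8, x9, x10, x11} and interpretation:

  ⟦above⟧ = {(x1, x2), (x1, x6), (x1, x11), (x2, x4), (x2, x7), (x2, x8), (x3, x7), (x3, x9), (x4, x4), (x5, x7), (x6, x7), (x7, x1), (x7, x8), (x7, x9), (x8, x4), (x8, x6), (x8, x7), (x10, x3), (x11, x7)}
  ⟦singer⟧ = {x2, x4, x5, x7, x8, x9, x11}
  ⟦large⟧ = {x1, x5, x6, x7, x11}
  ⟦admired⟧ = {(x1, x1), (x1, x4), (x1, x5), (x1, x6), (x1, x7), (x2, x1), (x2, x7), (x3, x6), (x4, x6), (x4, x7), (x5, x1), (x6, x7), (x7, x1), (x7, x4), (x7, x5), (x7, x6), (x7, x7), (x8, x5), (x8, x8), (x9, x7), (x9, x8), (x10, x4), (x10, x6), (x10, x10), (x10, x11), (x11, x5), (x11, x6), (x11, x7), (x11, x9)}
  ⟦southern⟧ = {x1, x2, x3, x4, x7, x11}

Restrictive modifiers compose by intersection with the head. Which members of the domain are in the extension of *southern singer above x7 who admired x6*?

⟦above x7⟧ = {x : ⟨x, x7⟩ ∈ ⟦above⟧} = {x2, x3, x5, x6, x8, x11}
⟦who admired x6⟧ = {x : ⟨x, x6⟩ ∈ ⟦admired⟧} = {x1, x3, x4, x7, x10, x11}
⟦singer⟧ = {x2, x4, x5, x7, x8, x9, x11}
… ∩ ⟦above x7⟧ = {x2, x4, x5, x7, x8, x9, x11} ∩ {x2, x3, x5, x6, x8, x11} = {x2, x5, x8, x11}
… ∩ ⟦who admired x6⟧ = {x2, x5, x8, x11} ∩ {x1, x3, x4, x7, x10, x11} = {x11}
… ∩ ⟦southern⟧ = {x11} ∩ {x1, x2, x3, x4, x7, x11} = {x11}
So ⟦southern singer above x7 who admired x6⟧ = {x11}.

{x11}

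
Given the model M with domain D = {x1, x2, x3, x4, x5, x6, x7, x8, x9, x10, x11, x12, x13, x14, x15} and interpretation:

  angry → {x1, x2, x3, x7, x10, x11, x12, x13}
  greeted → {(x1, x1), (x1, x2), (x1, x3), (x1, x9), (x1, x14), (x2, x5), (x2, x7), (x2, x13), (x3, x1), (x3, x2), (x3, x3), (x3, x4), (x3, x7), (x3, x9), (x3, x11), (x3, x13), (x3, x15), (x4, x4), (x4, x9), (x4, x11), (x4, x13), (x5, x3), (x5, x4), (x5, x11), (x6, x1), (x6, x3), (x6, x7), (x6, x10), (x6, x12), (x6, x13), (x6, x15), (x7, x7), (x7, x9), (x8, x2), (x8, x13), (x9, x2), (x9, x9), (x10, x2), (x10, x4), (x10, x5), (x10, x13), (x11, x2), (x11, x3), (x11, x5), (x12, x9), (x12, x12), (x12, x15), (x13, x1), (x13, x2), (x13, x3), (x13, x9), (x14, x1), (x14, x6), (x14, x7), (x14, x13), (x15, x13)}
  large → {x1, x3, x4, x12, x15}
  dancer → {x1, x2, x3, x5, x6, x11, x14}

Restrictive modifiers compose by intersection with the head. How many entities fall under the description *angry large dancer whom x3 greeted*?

⟦whom x3 greeted⟧ = {x : ⟨x3, x⟩ ∈ ⟦greeted⟧} = {x1, x2, x3, x4, x7, x9, x11, x13, x15}
⟦dancer⟧ = {x1, x2, x3, x5, x6, x11, x14}
… ∩ ⟦whom x3 greeted⟧ = {x1, x2, x3, x5, x6, x11, x14} ∩ {x1, x2, x3, x4, x7, x9, x11, x13, x15} = {x1, x2, x3, x11}
… ∩ ⟦angry⟧ = {x1, x2, x3, x11} ∩ {x1, x2, x3, x7, x10, x11, x12, x13} = {x1, x2, x3, x11}
… ∩ ⟦large⟧ = {x1, x2, x3, x11} ∩ {x1, x3, x4, x12, x15} = {x1, x3}
⟦angry large dancer whom x3 greeted⟧ = {x1, x3}, so the cardinality is 2.

2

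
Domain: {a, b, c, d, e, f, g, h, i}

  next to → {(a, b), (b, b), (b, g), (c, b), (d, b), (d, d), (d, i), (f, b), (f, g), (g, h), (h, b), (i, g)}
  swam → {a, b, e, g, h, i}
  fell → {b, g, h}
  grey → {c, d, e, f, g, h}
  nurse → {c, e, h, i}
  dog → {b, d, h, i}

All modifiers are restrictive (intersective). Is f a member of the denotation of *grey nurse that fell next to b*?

⟦that fell⟧ = ⟦fell⟧ = {b, g, h}
⟦next to b⟧ = {x : ⟨x, b⟩ ∈ ⟦next to⟧} = {a, b, c, d, f, h}
⟦nurse⟧ = {c, e, h, i}
… ∩ ⟦that fell⟧ = {c, e, h, i} ∩ {b, g, h} = {h}
… ∩ ⟦next to b⟧ = {h} ∩ {a, b, c, d, f, h} = {h}
… ∩ ⟦grey⟧ = {h} ∩ {c, d, e, f, g, h} = {h}
⟦grey nurse that fell next to b⟧ = {h}; f ∉ this set.

no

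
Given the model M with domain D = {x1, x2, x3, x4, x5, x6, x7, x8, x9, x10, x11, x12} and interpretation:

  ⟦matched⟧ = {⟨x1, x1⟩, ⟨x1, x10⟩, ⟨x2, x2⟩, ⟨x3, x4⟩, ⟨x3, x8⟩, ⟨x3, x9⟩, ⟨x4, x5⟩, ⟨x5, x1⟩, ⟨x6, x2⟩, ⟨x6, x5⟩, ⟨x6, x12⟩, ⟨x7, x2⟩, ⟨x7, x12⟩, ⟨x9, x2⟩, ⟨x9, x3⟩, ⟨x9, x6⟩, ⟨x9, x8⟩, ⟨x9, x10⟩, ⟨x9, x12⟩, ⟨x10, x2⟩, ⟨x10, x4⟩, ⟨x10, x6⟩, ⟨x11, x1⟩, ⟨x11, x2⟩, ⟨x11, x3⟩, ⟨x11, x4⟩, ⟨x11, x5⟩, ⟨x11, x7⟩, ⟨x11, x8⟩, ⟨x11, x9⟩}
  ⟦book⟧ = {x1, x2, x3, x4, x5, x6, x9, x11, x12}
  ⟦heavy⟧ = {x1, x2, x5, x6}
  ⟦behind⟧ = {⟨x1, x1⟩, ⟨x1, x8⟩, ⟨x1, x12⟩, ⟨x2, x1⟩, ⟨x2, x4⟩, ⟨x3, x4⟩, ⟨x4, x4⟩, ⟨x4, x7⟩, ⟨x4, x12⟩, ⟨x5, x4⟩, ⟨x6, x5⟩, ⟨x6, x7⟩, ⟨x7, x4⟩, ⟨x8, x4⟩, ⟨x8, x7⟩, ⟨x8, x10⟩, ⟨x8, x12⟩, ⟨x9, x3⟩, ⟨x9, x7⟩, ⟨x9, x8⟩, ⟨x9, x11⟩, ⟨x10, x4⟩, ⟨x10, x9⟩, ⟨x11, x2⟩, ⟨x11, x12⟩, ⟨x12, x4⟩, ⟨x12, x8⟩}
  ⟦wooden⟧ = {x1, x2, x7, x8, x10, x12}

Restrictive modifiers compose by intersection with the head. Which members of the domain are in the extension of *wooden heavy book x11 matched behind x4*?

⟦x11 matched⟧ = {x : ⟨x11, x⟩ ∈ ⟦matched⟧} = {x1, x2, x3, x4, x5, x7, x8, x9}
⟦behind x4⟧ = {x : ⟨x, x4⟩ ∈ ⟦behind⟧} = {x2, x3, x4, x5, x7, x8, x10, x12}
⟦book⟧ = {x1, x2, x3, x4, x5, x6, x9, x11, x12}
… ∩ ⟦x11 matched⟧ = {x1, x2, x3, x4, x5, x6, x9, x11, x12} ∩ {x1, x2, x3, x4, x5, x7, x8, x9} = {x1, x2, x3, x4, x5, x9}
… ∩ ⟦behind x4⟧ = {x1, x2, x3, x4, x5, x9} ∩ {x2, x3, x4, x5, x7, x8, x10, x12} = {x2, x3, x4, x5}
… ∩ ⟦wooden⟧ = {x2, x3, x4, x5} ∩ {x1, x2, x7, x8, x10, x12} = {x2}
… ∩ ⟦heavy⟧ = {x2} ∩ {x1, x2, x5, x6} = {x2}
So ⟦wooden heavy book x11 matched behind x4⟧ = {x2}.

{x2}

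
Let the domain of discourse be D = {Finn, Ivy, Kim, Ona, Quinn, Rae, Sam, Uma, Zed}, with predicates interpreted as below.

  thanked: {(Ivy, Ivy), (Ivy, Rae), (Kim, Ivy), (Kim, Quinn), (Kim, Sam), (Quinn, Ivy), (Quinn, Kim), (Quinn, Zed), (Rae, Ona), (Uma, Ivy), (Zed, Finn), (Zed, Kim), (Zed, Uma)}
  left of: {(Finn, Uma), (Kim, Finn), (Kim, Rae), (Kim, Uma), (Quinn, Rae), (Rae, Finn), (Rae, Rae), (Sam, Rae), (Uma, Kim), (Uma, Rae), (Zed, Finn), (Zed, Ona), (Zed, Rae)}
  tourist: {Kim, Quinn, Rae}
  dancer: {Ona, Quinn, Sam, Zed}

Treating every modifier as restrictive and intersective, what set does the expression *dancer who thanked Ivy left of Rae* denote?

⟦who thanked Ivy⟧ = {x : ⟨x, Ivy⟩ ∈ ⟦thanked⟧} = {Ivy, Kim, Quinn, Uma}
⟦left of Rae⟧ = {x : ⟨x, Rae⟩ ∈ ⟦left of⟧} = {Kim, Quinn, Rae, Sam, Uma, Zed}
⟦dancer⟧ = {Ona, Quinn, Sam, Zed}
… ∩ ⟦who thanked Ivy⟧ = {Ona, Quinn, Sam, Zed} ∩ {Ivy, Kim, Quinn, Uma} = {Quinn}
… ∩ ⟦left of Rae⟧ = {Quinn} ∩ {Kim, Quinn, Rae, Sam, Uma, Zed} = {Quinn}
So ⟦dancer who thanked Ivy left of Rae⟧ = {Quinn}.

{Quinn}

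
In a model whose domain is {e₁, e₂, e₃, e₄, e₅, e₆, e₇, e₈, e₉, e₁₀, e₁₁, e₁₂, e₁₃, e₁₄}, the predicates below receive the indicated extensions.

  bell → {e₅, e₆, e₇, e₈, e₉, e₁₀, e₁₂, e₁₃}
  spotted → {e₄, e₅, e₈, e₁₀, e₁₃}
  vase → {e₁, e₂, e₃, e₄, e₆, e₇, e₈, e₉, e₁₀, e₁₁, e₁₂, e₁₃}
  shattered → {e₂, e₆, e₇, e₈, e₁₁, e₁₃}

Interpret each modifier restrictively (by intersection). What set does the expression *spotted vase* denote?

⟦vase⟧ = {e₁, e₂, e₃, e₄, e₆, e₇, e₈, e₉, e₁₀, e₁₁, e₁₂, e₁₃}
… ∩ ⟦spotted⟧ = {e₁, e₂, e₃, e₄, e₆, e₇, e₈, e₉, e₁₀, e₁₁, e₁₂, e₁₃} ∩ {e₄, e₅, e₈, e₁₀, e₁₃} = {e₄, e₈, e₁₀, e₁₃}
So ⟦spotted vase⟧ = {e₄, e₈, e₁₀, e₁₃}.

{e₄, e₈, e₁₀, e₁₃}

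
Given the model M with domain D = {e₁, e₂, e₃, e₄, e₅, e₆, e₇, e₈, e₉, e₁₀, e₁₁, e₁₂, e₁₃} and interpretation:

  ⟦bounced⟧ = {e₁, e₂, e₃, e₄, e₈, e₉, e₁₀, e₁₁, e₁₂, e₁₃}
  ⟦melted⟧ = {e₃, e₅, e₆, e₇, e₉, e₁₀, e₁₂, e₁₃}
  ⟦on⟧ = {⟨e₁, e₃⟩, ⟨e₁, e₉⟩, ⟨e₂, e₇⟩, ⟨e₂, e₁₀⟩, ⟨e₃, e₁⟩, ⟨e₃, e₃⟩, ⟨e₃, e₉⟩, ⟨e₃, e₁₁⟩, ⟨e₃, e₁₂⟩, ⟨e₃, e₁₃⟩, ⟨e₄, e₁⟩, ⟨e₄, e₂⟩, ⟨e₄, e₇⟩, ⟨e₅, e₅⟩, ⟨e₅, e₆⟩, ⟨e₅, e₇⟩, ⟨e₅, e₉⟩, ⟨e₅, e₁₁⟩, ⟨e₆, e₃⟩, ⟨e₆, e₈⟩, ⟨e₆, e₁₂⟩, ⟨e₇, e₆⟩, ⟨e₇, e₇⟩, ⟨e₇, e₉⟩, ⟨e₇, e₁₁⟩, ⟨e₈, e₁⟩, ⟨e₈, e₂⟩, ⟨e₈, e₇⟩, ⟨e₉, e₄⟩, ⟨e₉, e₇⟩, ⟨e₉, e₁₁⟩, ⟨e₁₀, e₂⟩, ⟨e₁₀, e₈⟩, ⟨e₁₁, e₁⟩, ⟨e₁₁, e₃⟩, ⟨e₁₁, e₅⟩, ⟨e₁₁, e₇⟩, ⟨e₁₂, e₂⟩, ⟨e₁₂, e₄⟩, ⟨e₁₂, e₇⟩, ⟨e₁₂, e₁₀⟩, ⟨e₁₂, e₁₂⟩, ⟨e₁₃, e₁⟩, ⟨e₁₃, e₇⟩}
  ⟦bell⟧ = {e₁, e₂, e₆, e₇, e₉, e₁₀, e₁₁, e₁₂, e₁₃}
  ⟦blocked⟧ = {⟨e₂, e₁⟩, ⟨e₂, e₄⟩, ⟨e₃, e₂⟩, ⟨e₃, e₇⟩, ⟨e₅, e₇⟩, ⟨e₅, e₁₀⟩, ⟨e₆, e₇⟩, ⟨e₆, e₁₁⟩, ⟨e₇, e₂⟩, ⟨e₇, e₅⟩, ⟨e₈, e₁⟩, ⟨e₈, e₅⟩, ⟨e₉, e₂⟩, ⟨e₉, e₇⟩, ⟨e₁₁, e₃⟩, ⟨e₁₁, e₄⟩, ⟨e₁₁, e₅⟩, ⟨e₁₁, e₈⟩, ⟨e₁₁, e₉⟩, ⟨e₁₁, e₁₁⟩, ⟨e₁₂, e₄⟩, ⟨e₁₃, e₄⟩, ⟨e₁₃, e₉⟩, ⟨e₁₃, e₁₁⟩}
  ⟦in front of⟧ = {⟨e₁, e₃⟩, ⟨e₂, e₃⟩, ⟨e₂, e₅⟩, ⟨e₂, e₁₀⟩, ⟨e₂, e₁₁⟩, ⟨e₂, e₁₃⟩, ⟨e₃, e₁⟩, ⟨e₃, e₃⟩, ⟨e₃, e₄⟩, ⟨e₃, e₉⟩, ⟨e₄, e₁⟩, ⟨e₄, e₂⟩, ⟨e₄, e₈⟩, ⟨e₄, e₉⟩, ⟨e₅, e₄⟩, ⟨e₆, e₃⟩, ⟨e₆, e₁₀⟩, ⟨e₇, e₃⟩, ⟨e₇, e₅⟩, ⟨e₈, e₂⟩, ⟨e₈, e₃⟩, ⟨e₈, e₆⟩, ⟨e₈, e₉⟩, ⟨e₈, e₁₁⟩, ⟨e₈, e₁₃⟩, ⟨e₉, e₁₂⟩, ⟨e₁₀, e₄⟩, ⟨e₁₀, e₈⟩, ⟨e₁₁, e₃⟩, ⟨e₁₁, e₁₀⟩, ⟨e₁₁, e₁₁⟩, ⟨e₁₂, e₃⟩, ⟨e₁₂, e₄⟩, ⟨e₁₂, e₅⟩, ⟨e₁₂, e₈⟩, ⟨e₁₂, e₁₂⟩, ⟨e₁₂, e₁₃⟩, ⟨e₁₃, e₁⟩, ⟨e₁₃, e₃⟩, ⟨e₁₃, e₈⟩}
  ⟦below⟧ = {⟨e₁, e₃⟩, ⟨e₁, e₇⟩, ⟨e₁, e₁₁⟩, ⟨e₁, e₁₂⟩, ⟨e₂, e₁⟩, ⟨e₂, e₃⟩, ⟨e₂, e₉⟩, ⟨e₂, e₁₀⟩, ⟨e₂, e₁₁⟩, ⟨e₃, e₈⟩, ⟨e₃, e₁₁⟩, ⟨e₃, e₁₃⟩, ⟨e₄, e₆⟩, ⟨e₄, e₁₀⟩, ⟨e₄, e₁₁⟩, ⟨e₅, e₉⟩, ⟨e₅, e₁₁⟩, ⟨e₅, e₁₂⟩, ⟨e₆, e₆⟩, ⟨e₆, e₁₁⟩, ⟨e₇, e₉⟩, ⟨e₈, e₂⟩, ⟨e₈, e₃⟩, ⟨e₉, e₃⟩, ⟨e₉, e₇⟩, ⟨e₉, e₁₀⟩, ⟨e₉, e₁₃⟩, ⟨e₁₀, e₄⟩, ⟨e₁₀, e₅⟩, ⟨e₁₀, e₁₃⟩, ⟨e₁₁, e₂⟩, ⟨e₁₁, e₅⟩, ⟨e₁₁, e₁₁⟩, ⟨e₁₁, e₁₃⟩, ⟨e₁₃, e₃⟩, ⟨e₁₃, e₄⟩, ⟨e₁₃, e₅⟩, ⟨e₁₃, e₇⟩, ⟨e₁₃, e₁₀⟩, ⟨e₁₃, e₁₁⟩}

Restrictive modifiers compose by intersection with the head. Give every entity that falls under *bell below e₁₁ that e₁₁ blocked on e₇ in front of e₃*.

⟦below e₁₁⟧ = {x : ⟨x, e₁₁⟩ ∈ ⟦below⟧} = {e₁, e₂, e₃, e₄, e₅, e₆, e₁₁, e₁₃}
⟦that e₁₁ blocked⟧ = {x : ⟨e₁₁, x⟩ ∈ ⟦blocked⟧} = {e₃, e₄, e₅, e₈, e₉, e₁₁}
⟦on e₇⟧ = {x : ⟨x, e₇⟩ ∈ ⟦on⟧} = {e₂, e₄, e₅, e₇, e₈, e₉, e₁₁, e₁₂, e₁₃}
⟦in front of e₃⟧ = {x : ⟨x, e₃⟩ ∈ ⟦in front of⟧} = {e₁, e₂, e₃, e₆, e₇, e₈, e₁₁, e₁₂, e₁₃}
⟦bell⟧ = {e₁, e₂, e₆, e₇, e₉, e₁₀, e₁₁, e₁₂, e₁₃}
… ∩ ⟦below e₁₁⟧ = {e₁, e₂, e₆, e₇, e₉, e₁₀, e₁₁, e₁₂, e₁₃} ∩ {e₁, e₂, e₃, e₄, e₅, e₆, e₁₁, e₁₃} = {e₁, e₂, e₆, e₁₁, e₁₃}
… ∩ ⟦that e₁₁ blocked⟧ = {e₁, e₂, e₆, e₁₁, e₁₃} ∩ {e₃, e₄, e₅, e₈, e₉, e₁₁} = {e₁₁}
… ∩ ⟦on e₇⟧ = {e₁₁} ∩ {e₂, e₄, e₅, e₇, e₈, e₉, e₁₁, e₁₂, e₁₃} = {e₁₁}
… ∩ ⟦in front of e₃⟧ = {e₁₁} ∩ {e₁, e₂, e₃, e₆, e₇, e₈, e₁₁, e₁₂, e₁₃} = {e₁₁}
So ⟦bell below e₁₁ that e₁₁ blocked on e₇ in front of e₃⟧ = {e₁₁}.

{e₁₁}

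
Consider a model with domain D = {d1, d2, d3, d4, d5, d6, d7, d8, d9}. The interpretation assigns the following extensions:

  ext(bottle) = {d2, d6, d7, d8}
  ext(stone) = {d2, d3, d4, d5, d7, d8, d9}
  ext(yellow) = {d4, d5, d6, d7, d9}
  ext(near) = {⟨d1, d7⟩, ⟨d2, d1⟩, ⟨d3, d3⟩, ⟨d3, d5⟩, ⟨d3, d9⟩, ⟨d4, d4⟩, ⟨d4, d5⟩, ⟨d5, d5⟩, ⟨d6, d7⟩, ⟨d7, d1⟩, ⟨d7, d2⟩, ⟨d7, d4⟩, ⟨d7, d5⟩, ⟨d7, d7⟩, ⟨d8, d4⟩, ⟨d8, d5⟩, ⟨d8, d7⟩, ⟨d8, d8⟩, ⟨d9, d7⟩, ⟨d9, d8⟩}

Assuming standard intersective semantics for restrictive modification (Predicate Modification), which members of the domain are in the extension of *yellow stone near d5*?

⟦near d5⟧ = {x : ⟨x, d5⟩ ∈ ⟦near⟧} = {d3, d4, d5, d7, d8}
⟦stone⟧ = {d2, d3, d4, d5, d7, d8, d9}
… ∩ ⟦near d5⟧ = {d2, d3, d4, d5, d7, d8, d9} ∩ {d3, d4, d5, d7, d8} = {d3, d4, d5, d7, d8}
… ∩ ⟦yellow⟧ = {d3, d4, d5, d7, d8} ∩ {d4, d5, d6, d7, d9} = {d4, d5, d7}
So ⟦yellow stone near d5⟧ = {d4, d5, d7}.

{d4, d5, d7}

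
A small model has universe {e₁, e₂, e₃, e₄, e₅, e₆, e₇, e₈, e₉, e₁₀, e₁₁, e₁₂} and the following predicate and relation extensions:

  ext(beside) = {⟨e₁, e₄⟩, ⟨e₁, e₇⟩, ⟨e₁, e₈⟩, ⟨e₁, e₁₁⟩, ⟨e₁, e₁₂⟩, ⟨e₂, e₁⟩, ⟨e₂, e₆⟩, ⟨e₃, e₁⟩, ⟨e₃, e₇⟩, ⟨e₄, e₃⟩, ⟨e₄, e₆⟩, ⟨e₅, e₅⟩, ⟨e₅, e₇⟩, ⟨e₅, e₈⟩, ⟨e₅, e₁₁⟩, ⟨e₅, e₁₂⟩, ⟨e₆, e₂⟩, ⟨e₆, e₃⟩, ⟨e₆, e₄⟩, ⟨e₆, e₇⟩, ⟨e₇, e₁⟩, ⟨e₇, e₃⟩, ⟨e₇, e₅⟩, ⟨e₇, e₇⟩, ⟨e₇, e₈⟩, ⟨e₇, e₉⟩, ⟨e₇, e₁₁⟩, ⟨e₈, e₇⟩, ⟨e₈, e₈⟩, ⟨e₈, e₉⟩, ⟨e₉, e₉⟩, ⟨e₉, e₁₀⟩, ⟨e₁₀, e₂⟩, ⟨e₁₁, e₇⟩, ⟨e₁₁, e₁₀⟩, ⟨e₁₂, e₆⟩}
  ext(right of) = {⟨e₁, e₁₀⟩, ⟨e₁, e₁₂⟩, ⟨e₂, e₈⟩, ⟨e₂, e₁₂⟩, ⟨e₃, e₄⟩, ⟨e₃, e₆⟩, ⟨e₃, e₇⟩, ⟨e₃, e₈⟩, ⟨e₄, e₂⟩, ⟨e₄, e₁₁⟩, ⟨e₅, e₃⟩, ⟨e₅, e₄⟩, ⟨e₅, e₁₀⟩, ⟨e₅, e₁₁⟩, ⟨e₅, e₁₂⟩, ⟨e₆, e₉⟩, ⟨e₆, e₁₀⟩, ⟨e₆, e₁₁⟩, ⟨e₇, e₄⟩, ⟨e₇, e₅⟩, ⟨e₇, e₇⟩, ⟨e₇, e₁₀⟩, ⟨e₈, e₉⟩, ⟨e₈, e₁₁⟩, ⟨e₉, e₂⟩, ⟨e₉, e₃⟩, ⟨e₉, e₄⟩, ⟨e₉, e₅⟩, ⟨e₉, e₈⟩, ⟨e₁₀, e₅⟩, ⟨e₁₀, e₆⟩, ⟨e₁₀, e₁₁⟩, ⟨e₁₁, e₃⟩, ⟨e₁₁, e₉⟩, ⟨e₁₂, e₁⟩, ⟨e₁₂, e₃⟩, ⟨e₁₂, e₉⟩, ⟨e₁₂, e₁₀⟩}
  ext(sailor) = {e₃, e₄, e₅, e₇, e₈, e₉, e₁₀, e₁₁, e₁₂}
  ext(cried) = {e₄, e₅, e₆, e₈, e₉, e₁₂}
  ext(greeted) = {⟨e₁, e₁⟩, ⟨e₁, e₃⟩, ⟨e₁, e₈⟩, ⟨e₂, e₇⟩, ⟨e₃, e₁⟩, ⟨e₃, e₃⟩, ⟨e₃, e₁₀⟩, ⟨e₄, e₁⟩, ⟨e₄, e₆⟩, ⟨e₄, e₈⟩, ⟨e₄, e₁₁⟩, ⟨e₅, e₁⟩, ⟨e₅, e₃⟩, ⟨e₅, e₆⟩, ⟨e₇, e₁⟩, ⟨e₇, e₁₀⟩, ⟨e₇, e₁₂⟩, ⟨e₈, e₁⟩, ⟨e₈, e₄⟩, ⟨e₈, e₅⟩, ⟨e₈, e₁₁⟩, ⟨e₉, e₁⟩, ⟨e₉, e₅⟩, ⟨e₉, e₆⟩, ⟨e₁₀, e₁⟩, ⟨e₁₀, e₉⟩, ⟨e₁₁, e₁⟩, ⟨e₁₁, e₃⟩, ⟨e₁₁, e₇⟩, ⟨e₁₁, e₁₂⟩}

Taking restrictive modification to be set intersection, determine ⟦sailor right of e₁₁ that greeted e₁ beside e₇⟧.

⟦right of e₁₁⟧ = {x : ⟨x, e₁₁⟩ ∈ ⟦right of⟧} = {e₄, e₅, e₆, e₈, e₁₀}
⟦that greeted e₁⟧ = {x : ⟨x, e₁⟩ ∈ ⟦greeted⟧} = {e₁, e₃, e₄, e₅, e₇, e₈, e₉, e₁₀, e₁₁}
⟦beside e₇⟧ = {x : ⟨x, e₇⟩ ∈ ⟦beside⟧} = {e₁, e₃, e₅, e₆, e₇, e₈, e₁₁}
⟦sailor⟧ = {e₃, e₄, e₅, e₇, e₈, e₉, e₁₀, e₁₁, e₁₂}
… ∩ ⟦right of e₁₁⟧ = {e₃, e₄, e₅, e₇, e₈, e₉, e₁₀, e₁₁, e₁₂} ∩ {e₄, e₅, e₆, e₈, e₁₀} = {e₄, e₅, e₈, e₁₀}
… ∩ ⟦that greeted e₁⟧ = {e₄, e₅, e₈, e₁₀} ∩ {e₁, e₃, e₄, e₅, e₇, e₈, e₉, e₁₀, e₁₁} = {e₄, e₅, e₈, e₁₀}
… ∩ ⟦beside e₇⟧ = {e₄, e₅, e₈, e₁₀} ∩ {e₁, e₃, e₅, e₆, e₇, e₈, e₁₁} = {e₅, e₈}
So ⟦sailor right of e₁₁ that greeted e₁ beside e₇⟧ = {e₅, e₈}.

{e₅, e₈}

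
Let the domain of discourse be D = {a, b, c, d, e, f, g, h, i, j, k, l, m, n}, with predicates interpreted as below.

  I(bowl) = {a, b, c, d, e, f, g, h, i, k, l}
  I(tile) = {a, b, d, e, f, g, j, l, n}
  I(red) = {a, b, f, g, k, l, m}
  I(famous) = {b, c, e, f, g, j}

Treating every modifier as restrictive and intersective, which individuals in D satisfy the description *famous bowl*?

{b, c, e, f, g}

⟦bowl⟧ = {a, b, c, d, e, f, g, h, i, k, l}
… ∩ ⟦famous⟧ = {a, b, c, d, e, f, g, h, i, k, l} ∩ {b, c, e, f, g, j} = {b, c, e, f, g}
So ⟦famous bowl⟧ = {b, c, e, f, g}.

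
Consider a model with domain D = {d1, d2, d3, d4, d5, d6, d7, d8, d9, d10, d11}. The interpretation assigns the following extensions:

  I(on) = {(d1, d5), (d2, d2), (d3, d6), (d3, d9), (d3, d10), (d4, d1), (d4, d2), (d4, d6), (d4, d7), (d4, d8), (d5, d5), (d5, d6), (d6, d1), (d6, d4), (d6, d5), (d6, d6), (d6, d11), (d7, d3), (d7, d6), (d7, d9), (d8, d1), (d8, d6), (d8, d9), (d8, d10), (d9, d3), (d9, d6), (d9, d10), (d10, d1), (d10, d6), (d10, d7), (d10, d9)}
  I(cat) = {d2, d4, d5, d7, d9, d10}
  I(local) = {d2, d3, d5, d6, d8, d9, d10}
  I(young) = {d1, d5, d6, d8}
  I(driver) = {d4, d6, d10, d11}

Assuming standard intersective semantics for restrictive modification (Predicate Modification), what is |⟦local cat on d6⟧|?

3

⟦on d6⟧ = {x : ⟨x, d6⟩ ∈ ⟦on⟧} = {d3, d4, d5, d6, d7, d8, d9, d10}
⟦cat⟧ = {d2, d4, d5, d7, d9, d10}
… ∩ ⟦on d6⟧ = {d2, d4, d5, d7, d9, d10} ∩ {d3, d4, d5, d6, d7, d8, d9, d10} = {d4, d5, d7, d9, d10}
… ∩ ⟦local⟧ = {d4, d5, d7, d9, d10} ∩ {d2, d3, d5, d6, d8, d9, d10} = {d5, d9, d10}
⟦local cat on d6⟧ = {d5, d9, d10}, so the cardinality is 3.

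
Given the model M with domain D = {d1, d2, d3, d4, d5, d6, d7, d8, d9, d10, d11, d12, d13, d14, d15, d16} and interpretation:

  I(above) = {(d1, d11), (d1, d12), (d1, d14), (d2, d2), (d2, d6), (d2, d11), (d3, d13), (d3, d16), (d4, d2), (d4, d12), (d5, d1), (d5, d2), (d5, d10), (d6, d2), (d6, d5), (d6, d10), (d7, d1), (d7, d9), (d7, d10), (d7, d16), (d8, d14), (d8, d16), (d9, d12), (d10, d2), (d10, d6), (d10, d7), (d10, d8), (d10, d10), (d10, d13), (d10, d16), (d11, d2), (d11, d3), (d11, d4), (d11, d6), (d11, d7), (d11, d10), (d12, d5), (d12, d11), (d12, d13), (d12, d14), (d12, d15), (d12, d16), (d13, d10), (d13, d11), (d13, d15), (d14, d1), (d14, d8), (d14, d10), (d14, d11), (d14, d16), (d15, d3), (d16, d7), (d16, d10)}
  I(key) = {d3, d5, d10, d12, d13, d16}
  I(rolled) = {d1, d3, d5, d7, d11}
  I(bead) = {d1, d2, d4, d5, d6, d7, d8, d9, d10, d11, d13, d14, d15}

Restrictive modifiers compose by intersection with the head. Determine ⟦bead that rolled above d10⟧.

{d5, d7, d11}

⟦that rolled⟧ = ⟦rolled⟧ = {d1, d3, d5, d7, d11}
⟦above d10⟧ = {x : ⟨x, d10⟩ ∈ ⟦above⟧} = {d5, d6, d7, d10, d11, d13, d14, d16}
⟦bead⟧ = {d1, d2, d4, d5, d6, d7, d8, d9, d10, d11, d13, d14, d15}
… ∩ ⟦that rolled⟧ = {d1, d2, d4, d5, d6, d7, d8, d9, d10, d11, d13, d14, d15} ∩ {d1, d3, d5, d7, d11} = {d1, d5, d7, d11}
… ∩ ⟦above d10⟧ = {d1, d5, d7, d11} ∩ {d5, d6, d7, d10, d11, d13, d14, d16} = {d5, d7, d11}
So ⟦bead that rolled above d10⟧ = {d5, d7, d11}.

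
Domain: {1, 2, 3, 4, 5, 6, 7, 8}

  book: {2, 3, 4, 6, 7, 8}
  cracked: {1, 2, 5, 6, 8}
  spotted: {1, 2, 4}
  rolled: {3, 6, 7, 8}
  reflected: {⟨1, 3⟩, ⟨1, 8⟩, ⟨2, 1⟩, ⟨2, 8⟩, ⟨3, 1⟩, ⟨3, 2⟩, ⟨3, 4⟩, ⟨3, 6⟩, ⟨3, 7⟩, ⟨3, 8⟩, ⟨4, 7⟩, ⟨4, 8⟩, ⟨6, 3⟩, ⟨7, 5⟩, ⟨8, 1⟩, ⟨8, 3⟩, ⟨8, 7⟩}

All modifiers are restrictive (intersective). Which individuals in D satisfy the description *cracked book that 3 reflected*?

⟦that 3 reflected⟧ = {x : ⟨3, x⟩ ∈ ⟦reflected⟧} = {1, 2, 4, 6, 7, 8}
⟦book⟧ = {2, 3, 4, 6, 7, 8}
… ∩ ⟦that 3 reflected⟧ = {2, 3, 4, 6, 7, 8} ∩ {1, 2, 4, 6, 7, 8} = {2, 4, 6, 7, 8}
… ∩ ⟦cracked⟧ = {2, 4, 6, 7, 8} ∩ {1, 2, 5, 6, 8} = {2, 6, 8}
So ⟦cracked book that 3 reflected⟧ = {2, 6, 8}.

{2, 6, 8}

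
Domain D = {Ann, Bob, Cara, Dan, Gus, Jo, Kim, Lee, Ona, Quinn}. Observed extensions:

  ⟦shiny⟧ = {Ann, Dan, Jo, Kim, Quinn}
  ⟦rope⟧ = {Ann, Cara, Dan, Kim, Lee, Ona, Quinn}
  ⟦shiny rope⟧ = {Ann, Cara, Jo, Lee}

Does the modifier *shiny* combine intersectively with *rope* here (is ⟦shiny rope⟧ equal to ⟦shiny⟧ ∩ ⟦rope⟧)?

no

⟦shiny⟧ ∩ ⟦rope⟧ = {Ann, Dan, Jo, Kim, Quinn} ∩ {Ann, Cara, Dan, Kim, Lee, Ona, Quinn} = {Ann, Dan, Kim, Quinn}
Observed ⟦shiny rope⟧ = {Ann, Cara, Jo, Lee}.
These differ, so the modifier is not intersective in this model.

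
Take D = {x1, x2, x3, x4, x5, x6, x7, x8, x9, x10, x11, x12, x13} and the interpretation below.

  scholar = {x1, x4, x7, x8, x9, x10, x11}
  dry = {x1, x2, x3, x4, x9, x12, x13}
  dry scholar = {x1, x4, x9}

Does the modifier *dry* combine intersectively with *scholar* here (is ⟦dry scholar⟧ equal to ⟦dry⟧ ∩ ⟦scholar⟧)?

yes

⟦dry⟧ ∩ ⟦scholar⟧ = {x1, x2, x3, x4, x9, x12, x13} ∩ {x1, x4, x7, x8, x9, x10, x11} = {x1, x4, x9}
Observed ⟦dry scholar⟧ = {x1, x4, x9}.
These coincide, so the modifier is intersective here.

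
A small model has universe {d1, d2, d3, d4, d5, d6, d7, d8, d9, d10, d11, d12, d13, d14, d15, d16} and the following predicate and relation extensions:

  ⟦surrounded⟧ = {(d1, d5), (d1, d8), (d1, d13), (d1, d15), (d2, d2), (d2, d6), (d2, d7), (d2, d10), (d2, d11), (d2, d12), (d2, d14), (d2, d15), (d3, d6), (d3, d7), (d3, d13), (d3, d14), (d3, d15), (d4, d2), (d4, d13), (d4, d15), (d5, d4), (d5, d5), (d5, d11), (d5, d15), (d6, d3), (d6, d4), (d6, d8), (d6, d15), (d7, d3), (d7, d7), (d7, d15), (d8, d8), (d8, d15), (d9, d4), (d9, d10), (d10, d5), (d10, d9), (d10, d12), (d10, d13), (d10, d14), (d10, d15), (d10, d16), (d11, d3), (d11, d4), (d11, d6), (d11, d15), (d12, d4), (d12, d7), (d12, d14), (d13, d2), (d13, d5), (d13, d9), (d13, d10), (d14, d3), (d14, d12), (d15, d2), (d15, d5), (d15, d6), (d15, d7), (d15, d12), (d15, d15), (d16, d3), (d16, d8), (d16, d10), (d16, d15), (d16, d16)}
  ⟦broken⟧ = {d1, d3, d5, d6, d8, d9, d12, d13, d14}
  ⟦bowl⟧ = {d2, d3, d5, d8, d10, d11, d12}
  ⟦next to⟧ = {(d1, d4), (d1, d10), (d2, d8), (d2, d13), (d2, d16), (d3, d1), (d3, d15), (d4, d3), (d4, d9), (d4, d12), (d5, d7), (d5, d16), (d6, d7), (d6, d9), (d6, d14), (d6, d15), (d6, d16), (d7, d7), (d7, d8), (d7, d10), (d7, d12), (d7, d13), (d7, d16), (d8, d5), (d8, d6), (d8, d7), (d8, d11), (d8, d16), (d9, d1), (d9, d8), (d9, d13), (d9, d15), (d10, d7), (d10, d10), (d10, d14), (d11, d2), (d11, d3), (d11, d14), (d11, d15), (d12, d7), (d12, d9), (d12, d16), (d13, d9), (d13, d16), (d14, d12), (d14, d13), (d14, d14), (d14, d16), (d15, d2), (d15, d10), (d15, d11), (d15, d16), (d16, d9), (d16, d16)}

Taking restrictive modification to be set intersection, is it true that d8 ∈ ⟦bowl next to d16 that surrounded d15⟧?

yes

⟦next to d16⟧ = {x : ⟨x, d16⟩ ∈ ⟦next to⟧} = {d2, d5, d6, d7, d8, d12, d13, d14, d15, d16}
⟦that surrounded d15⟧ = {x : ⟨x, d15⟩ ∈ ⟦surrounded⟧} = {d1, d2, d3, d4, d5, d6, d7, d8, d10, d11, d15, d16}
⟦bowl⟧ = {d2, d3, d5, d8, d10, d11, d12}
… ∩ ⟦next to d16⟧ = {d2, d3, d5, d8, d10, d11, d12} ∩ {d2, d5, d6, d7, d8, d12, d13, d14, d15, d16} = {d2, d5, d8, d12}
… ∩ ⟦that surrounded d15⟧ = {d2, d5, d8, d12} ∩ {d1, d2, d3, d4, d5, d6, d7, d8, d10, d11, d15, d16} = {d2, d5, d8}
⟦bowl next to d16 that surrounded d15⟧ = {d2, d5, d8}; d8 ∈ this set.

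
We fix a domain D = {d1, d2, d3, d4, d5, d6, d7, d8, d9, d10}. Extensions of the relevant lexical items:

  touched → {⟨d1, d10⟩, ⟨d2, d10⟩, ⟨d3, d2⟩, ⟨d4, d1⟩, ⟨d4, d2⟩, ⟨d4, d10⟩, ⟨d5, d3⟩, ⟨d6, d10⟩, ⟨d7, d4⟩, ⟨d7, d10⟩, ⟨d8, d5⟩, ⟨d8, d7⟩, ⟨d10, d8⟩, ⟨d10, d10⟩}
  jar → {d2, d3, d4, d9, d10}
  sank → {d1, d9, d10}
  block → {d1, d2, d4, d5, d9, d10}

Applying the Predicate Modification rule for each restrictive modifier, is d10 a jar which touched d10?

⟦which touched d10⟧ = {x : ⟨x, d10⟩ ∈ ⟦touched⟧} = {d1, d2, d4, d6, d7, d10}
⟦jar⟧ = {d2, d3, d4, d9, d10}
… ∩ ⟦which touched d10⟧ = {d2, d3, d4, d9, d10} ∩ {d1, d2, d4, d6, d7, d10} = {d2, d4, d10}
⟦jar which touched d10⟧ = {d2, d4, d10}; d10 ∈ this set.

yes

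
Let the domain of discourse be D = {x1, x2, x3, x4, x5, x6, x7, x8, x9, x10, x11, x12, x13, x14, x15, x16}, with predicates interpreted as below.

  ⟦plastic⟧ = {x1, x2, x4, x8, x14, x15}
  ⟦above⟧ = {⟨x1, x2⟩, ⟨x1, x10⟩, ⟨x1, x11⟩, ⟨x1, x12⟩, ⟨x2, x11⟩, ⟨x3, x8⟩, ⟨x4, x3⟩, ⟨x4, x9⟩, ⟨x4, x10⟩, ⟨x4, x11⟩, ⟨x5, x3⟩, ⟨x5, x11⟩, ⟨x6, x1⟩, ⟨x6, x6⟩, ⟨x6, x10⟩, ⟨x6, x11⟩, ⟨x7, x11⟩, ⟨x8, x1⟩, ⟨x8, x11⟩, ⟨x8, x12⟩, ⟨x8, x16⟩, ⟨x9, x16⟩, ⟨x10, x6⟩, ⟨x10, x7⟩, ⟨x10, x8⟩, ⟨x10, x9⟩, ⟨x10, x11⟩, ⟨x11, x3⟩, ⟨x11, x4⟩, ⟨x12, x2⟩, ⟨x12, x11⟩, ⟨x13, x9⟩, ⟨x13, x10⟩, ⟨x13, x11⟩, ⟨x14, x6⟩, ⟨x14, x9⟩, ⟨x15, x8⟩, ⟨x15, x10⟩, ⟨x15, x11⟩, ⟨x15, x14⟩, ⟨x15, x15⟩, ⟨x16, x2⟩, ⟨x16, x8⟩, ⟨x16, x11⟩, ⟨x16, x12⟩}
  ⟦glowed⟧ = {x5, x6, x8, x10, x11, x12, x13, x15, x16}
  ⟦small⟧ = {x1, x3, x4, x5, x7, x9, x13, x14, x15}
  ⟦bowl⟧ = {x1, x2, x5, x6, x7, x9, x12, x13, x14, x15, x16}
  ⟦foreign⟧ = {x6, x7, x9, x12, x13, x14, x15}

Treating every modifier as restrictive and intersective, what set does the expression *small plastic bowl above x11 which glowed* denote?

{x15}

⟦above x11⟧ = {x : ⟨x, x11⟩ ∈ ⟦above⟧} = {x1, x2, x4, x5, x6, x7, x8, x10, x12, x13, x15, x16}
⟦which glowed⟧ = ⟦glowed⟧ = {x5, x6, x8, x10, x11, x12, x13, x15, x16}
⟦bowl⟧ = {x1, x2, x5, x6, x7, x9, x12, x13, x14, x15, x16}
… ∩ ⟦above x11⟧ = {x1, x2, x5, x6, x7, x9, x12, x13, x14, x15, x16} ∩ {x1, x2, x4, x5, x6, x7, x8, x10, x12, x13, x15, x16} = {x1, x2, x5, x6, x7, x12, x13, x15, x16}
… ∩ ⟦which glowed⟧ = {x1, x2, x5, x6, x7, x12, x13, x15, x16} ∩ {x5, x6, x8, x10, x11, x12, x13, x15, x16} = {x5, x6, x12, x13, x15, x16}
… ∩ ⟦small⟧ = {x5, x6, x12, x13, x15, x16} ∩ {x1, x3, x4, x5, x7, x9, x13, x14, x15} = {x5, x13, x15}
… ∩ ⟦plastic⟧ = {x5, x13, x15} ∩ {x1, x2, x4, x8, x14, x15} = {x15}
So ⟦small plastic bowl above x11 which glowed⟧ = {x15}.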